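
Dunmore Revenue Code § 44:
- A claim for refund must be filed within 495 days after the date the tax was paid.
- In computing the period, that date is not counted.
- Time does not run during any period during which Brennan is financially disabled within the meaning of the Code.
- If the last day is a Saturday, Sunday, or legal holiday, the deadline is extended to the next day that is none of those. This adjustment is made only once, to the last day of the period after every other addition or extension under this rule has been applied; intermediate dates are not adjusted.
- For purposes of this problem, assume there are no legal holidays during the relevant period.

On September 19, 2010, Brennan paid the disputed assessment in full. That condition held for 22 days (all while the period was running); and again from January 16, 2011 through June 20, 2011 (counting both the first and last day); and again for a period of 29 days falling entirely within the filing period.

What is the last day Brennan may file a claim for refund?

495 days after September 19, 2010 is January 27, 2012.
Tolling adds 22 days: January 27, 2012 + 22 days = February 18, 2012.
From January 16, 2011 through June 20, 2011 inclusive is 156 days; tolling adds 156 days: February 18, 2012 + 156 days = July 23, 2012.
Tolling adds 29 days: July 23, 2012 + 29 days = August 21, 2012.
August 21, 2012 is a Tuesday and not a legal holiday, so no extension applies.

August 21, 2012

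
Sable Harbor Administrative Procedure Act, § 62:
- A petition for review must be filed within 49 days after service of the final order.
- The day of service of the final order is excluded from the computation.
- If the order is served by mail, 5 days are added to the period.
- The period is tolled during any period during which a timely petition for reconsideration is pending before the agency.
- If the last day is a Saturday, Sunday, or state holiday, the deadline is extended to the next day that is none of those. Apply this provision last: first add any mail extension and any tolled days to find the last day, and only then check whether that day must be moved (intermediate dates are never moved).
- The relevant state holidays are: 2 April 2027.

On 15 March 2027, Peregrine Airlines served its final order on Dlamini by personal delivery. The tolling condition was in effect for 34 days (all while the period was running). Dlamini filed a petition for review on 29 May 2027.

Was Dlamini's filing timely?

Yes

49 days after 15 March 2027 is May 3, 2027.
Service was not by mail, so no mail extension applies.
Tolling adds 34 days: May 3, 2027 + 34 days = June 6, 2027.
June 6, 2027 is Sunday. The next qualifying day is June 7, 2027.
The deadline is June 7, 2027; the filing on May 29, 2027 is on or before that date.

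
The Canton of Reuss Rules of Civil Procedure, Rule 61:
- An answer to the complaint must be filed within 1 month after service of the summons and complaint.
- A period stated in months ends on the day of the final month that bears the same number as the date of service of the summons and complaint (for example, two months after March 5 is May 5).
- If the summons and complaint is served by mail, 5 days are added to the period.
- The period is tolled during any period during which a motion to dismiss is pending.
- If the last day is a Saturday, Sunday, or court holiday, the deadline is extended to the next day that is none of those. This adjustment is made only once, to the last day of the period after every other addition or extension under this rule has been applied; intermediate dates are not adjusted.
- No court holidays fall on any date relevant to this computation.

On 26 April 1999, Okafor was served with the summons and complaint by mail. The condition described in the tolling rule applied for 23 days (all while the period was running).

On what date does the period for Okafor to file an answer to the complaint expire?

June 23, 1999

1 month after 26 April 1999 is May 26, 1999.
Service was by mail, adding 5 days: May 26, 1999 + 5 days = May 31, 1999.
Tolling adds 23 days: May 31, 1999 + 23 days = June 23, 1999.
June 23, 1999 is a Wednesday and not a court holiday, so no extension applies.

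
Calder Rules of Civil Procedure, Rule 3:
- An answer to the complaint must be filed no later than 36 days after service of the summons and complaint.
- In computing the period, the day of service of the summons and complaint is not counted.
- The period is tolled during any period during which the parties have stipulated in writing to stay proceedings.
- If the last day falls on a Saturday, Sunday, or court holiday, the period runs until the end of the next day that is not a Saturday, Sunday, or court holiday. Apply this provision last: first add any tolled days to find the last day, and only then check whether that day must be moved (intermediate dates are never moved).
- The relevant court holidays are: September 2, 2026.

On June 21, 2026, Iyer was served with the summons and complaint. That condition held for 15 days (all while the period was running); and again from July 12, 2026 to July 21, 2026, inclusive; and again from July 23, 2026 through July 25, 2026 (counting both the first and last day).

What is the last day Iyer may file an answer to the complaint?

August 24, 2026

36 days after June 21, 2026 is July 27, 2026.
Tolling adds 15 days: July 27, 2026 + 15 days = August 11, 2026.
From July 12, 2026 through July 21, 2026 inclusive is 10 days; tolling adds 10 days: August 11, 2026 + 10 days = August 21, 2026.
From July 23, 2026 through July 25, 2026 inclusive is 3 days; tolling adds 3 days: August 21, 2026 + 3 days = August 24, 2026.
August 24, 2026 is a Monday and not a court holiday, so no extension applies.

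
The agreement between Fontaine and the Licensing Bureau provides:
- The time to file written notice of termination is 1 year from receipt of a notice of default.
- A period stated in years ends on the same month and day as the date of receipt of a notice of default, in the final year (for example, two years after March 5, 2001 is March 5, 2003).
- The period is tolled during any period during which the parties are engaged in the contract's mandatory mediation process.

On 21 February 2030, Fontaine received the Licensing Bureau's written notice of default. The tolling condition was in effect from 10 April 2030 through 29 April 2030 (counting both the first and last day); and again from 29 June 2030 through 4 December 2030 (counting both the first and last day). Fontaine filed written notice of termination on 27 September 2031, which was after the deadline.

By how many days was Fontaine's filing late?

39 days

1 year after 21 February 2030 is February 21, 2031.
From April 10, 2030 through April 29, 2030 inclusive is 20 days; tolling adds 20 days: February 21, 2031 + 20 days = March 13, 2031.
From June 29, 2030 through December 4, 2030 inclusive is 159 days; tolling adds 159 days: March 13, 2031 + 159 days = August 19, 2031.
The deadline is August 19, 2031; from August 19, 2031 to September 27, 2031 is 39 days.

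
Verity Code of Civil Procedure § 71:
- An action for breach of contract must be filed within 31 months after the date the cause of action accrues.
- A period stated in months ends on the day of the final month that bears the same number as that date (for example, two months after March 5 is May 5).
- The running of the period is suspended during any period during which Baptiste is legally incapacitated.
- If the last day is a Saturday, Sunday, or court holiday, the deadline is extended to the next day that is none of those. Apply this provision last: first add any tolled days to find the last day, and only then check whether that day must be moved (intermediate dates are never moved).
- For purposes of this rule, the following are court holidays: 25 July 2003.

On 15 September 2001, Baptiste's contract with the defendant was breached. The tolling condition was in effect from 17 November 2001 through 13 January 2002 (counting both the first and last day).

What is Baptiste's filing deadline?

31 months after 15 September 2001 is April 15, 2004.
From November 17, 2001 through January 13, 2002 inclusive is 58 days; tolling adds 58 days: April 15, 2004 + 58 days = June 12, 2004.
June 12, 2004 is Saturday; June 13, 2004 is Sunday. The next qualifying day is June 14, 2004.

June 14, 2004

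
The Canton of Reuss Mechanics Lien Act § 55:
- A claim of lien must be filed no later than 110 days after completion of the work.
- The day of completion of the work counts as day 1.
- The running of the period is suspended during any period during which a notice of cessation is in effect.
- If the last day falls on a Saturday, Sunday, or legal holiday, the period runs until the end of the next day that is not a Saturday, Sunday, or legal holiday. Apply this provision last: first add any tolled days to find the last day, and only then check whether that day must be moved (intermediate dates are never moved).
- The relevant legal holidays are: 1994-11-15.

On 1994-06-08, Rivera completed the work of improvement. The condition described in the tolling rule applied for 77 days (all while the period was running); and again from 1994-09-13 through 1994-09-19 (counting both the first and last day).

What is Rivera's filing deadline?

December 19, 1994

Counting 1994-06-08 as day 1, day 110 is September 25, 1994.
Tolling adds 77 days: September 25, 1994 + 77 days = December 11, 1994.
From September 13, 1994 through September 19, 1994 inclusive is 7 days; tolling adds 7 days: December 11, 1994 + 7 days = December 18, 1994.
December 18, 1994 is Sunday. The next qualifying day is December 19, 1994.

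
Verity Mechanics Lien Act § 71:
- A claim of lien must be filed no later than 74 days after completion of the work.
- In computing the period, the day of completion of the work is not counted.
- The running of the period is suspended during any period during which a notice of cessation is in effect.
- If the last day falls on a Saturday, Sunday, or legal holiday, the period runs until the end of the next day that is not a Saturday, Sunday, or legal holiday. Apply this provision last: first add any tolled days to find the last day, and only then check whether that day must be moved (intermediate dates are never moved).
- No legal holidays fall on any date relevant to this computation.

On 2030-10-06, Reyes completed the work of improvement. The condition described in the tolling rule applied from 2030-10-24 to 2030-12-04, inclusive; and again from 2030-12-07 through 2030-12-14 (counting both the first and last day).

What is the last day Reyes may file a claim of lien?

74 days after 2030-10-06 is December 19, 2030.
From October 24, 2030 through December 4, 2030 inclusive is 42 days; tolling adds 42 days: December 19, 2030 + 42 days = January 30, 2031.
From December 7, 2030 through December 14, 2030 inclusive is 8 days; tolling adds 8 days: January 30, 2031 + 8 days = February 7, 2031.
February 7, 2031 is a Friday and not a legal holiday, so no extension applies.

February 7, 2031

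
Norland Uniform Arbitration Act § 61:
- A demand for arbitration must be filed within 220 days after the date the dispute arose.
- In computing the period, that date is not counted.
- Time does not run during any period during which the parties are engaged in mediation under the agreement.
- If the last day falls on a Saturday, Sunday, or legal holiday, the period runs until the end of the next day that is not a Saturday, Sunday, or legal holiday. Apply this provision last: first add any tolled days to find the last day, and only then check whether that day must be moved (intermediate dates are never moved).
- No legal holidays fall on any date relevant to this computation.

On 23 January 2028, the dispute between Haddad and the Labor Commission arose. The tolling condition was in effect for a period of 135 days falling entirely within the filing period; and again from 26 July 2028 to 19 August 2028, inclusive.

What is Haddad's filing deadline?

February 6, 2029

220 days after 23 January 2028 is August 30, 2028.
Tolling adds 135 days: August 30, 2028 + 135 days = January 12, 2029.
From July 26, 2028 through August 19, 2028 inclusive is 25 days; tolling adds 25 days: January 12, 2029 + 25 days = February 6, 2029.
February 6, 2029 is a Tuesday and not a legal holiday, so no extension applies.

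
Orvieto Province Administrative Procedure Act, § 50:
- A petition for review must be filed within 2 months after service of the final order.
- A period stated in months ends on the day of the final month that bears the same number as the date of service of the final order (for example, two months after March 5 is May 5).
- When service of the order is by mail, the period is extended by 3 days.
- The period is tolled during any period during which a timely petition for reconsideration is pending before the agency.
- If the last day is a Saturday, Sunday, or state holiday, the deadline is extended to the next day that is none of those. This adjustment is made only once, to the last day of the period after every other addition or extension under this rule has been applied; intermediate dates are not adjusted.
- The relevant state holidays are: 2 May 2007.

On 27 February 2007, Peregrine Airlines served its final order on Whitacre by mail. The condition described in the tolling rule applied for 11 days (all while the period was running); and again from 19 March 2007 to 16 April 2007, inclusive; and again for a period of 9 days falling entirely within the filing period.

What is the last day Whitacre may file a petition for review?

June 18, 2007

2 months after 27 February 2007 is April 27, 2007.
Service was by mail, adding 3 days: April 27, 2007 + 3 days = April 30, 2007.
Tolling adds 11 days: April 30, 2007 + 11 days = May 11, 2007.
From March 19, 2007 through April 16, 2007 inclusive is 29 days; tolling adds 29 days: May 11, 2007 + 29 days = June 9, 2007.
Tolling adds 9 days: June 9, 2007 + 9 days = June 18, 2007.
June 18, 2007 is a Monday and not a state holiday, so no extension applies.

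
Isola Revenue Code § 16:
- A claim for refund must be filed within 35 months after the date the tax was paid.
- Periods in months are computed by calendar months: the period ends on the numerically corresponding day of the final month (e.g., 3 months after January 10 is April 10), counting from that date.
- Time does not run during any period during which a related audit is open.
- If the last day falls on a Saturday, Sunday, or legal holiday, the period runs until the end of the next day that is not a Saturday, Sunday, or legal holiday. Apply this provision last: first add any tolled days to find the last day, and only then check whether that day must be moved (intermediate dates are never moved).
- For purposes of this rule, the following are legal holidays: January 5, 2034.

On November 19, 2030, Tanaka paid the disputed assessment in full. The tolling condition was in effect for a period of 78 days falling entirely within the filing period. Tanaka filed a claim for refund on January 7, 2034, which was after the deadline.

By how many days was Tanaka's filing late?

35 months after November 19, 2030 is October 19, 2033.
Tolling adds 78 days: October 19, 2033 + 78 days = January 5, 2034.
January 5, 2034 is a listed holiday. The next qualifying day is January 6, 2034.
The deadline is January 6, 2034; from January 6, 2034 to January 7, 2034 is 1 days.

1 day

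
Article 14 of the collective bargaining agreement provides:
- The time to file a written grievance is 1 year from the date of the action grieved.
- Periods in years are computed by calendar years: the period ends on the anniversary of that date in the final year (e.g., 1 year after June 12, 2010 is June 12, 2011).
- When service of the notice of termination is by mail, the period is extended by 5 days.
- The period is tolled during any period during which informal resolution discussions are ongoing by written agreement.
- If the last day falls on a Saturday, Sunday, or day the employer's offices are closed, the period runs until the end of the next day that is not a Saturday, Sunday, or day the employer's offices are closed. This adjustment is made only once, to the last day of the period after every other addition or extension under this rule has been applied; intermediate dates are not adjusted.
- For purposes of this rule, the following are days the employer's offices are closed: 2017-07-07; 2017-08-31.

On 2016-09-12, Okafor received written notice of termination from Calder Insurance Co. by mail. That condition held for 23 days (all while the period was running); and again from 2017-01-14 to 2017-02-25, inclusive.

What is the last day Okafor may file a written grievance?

November 22, 2017

1 year after 2016-09-12 is September 12, 2017.
Service was by mail, adding 5 days: September 12, 2017 + 5 days = September 17, 2017.
Tolling adds 23 days: September 17, 2017 + 23 days = October 10, 2017.
From January 14, 2017 through February 25, 2017 inclusive is 43 days; tolling adds 43 days: October 10, 2017 + 43 days = November 22, 2017.
November 22, 2017 is a Wednesday and not a day the employer's offices are closed, so no extension applies.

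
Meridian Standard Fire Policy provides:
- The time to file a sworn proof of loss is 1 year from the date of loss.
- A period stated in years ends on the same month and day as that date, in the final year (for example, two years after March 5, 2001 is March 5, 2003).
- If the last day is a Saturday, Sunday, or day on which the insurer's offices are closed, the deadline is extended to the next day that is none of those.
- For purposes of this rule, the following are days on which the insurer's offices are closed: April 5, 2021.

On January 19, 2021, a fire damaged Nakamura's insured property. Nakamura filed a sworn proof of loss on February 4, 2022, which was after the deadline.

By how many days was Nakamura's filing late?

16 days

1 year after January 19, 2021 is January 19, 2022.
January 19, 2022 is a Wednesday and not a day on which the insurer's offices are closed, so no extension applies.
The deadline is January 19, 2022; from January 19, 2022 to February 4, 2022 is 16 days.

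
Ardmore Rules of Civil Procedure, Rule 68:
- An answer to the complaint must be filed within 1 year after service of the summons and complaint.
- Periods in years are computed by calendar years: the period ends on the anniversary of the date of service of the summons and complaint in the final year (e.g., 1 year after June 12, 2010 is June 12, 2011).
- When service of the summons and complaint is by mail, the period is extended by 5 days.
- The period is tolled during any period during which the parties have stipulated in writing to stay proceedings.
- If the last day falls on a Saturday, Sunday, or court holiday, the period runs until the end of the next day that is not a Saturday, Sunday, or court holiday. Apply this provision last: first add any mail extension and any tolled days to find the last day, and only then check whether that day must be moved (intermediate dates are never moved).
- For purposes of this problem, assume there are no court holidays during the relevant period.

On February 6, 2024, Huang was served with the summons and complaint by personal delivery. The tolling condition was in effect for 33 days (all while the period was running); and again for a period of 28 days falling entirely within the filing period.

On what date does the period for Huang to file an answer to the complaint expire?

April 8, 2025

1 year after February 6, 2024 is February 6, 2025.
Service was not by mail, so no mail extension applies.
Tolling adds 33 days: February 6, 2025 + 33 days = March 11, 2025.
Tolling adds 28 days: March 11, 2025 + 28 days = April 8, 2025.
April 8, 2025 is a Tuesday and not a court holiday, so no extension applies.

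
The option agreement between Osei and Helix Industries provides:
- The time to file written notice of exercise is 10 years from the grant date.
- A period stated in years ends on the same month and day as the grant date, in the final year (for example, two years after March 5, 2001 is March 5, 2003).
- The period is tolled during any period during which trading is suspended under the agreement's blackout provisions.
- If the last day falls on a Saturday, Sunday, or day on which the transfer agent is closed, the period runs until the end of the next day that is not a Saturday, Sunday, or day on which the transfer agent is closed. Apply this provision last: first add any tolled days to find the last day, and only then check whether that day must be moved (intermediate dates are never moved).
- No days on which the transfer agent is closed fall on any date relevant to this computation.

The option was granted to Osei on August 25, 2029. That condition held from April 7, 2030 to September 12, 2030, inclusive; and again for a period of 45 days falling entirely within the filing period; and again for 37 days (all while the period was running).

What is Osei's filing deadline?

April 23, 2040

10 years after August 25, 2029 is August 25, 2039.
From April 7, 2030 through September 12, 2030 inclusive is 159 days; tolling adds 159 days: August 25, 2039 + 159 days = January 31, 2040.
Tolling adds 45 days: January 31, 2040 + 45 days = March 16, 2040.
Tolling adds 37 days: March 16, 2040 + 37 days = April 22, 2040.
April 22, 2040 is Sunday. The next qualifying day is April 23, 2040.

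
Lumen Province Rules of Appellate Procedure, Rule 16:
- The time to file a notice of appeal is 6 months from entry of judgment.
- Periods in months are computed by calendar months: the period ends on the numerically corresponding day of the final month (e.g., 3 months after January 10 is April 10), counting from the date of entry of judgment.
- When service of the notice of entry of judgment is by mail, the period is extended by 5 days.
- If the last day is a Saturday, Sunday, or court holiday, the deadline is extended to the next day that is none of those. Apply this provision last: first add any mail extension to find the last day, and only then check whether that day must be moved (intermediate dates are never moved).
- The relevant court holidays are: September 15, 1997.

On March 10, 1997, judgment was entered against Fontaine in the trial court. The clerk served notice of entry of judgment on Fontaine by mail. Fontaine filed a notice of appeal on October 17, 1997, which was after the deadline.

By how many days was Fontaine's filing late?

31 days

6 months after March 10, 1997 is September 10, 1997.
Service was by mail, adding 5 days: September 10, 1997 + 5 days = September 15, 1997.
September 15, 1997 is a listed holiday. The next qualifying day is September 16, 1997.
The deadline is September 16, 1997; from September 16, 1997 to October 17, 1997 is 31 days.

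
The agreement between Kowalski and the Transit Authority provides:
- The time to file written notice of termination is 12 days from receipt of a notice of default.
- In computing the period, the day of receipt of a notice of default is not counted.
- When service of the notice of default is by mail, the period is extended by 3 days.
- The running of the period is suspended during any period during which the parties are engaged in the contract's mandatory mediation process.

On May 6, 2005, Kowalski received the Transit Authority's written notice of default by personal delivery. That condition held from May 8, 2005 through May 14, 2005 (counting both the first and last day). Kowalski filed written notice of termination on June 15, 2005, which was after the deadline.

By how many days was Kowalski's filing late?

21 days

12 days after May 6, 2005 is May 18, 2005.
Service was not by mail, so no mail extension applies.
From May 8, 2005 through May 14, 2005 inclusive is 7 days; tolling adds 7 days: May 18, 2005 + 7 days = May 25, 2005.
The deadline is May 25, 2005; from May 25, 2005 to June 15, 2005 is 21 days.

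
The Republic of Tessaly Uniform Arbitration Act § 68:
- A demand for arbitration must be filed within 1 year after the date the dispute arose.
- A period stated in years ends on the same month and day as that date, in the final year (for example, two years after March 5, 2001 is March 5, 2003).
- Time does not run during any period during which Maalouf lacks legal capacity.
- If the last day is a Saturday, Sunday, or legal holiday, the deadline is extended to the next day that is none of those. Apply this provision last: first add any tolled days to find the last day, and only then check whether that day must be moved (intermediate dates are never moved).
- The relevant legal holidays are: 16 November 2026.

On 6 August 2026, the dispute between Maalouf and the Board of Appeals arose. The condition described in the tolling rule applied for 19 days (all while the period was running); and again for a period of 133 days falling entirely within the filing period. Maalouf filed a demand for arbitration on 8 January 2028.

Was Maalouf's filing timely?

1 year after 6 August 2026 is August 6, 2027.
Tolling adds 19 days: August 6, 2027 + 19 days = August 25, 2027.
Tolling adds 133 days: August 25, 2027 + 133 days = January 5, 2028.
January 5, 2028 is a Wednesday and not a legal holiday, so no extension applies.
The deadline is January 5, 2028; the filing on January 8, 2028 is after that date.

No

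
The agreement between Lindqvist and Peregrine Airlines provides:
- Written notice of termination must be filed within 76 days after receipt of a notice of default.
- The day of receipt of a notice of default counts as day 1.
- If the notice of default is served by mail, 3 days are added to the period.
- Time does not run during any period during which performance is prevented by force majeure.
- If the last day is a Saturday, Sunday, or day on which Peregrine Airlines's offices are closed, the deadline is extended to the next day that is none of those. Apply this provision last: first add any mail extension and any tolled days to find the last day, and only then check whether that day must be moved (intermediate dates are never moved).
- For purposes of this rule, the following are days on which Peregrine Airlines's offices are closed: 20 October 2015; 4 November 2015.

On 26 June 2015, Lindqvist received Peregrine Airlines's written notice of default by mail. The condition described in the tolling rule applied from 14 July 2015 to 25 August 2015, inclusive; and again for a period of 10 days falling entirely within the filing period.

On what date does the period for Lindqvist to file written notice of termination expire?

November 5, 2015

Counting 26 June 2015 as day 1, day 76 is September 9, 2015.
Service was by mail, adding 3 days: September 9, 2015 + 3 days = September 12, 2015.
From July 14, 2015 through August 25, 2015 inclusive is 43 days; tolling adds 43 days: September 12, 2015 + 43 days = October 25, 2015.
Tolling adds 10 days: October 25, 2015 + 10 days = November 4, 2015.
November 4, 2015 is a listed holiday. The next qualifying day is November 5, 2015.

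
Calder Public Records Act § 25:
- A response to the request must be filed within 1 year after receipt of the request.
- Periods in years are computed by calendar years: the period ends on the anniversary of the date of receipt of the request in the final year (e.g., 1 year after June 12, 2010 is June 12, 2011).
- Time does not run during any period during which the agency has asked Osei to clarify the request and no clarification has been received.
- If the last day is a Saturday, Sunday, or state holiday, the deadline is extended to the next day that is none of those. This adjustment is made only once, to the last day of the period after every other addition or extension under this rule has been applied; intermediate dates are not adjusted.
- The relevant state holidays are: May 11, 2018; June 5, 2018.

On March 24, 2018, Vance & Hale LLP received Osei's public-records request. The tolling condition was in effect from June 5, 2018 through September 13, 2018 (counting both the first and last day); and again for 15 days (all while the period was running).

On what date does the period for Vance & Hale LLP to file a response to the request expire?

1 year after March 24, 2018 is March 24, 2019.
From June 5, 2018 through September 13, 2018 inclusive is 101 days; tolling adds 101 days: March 24, 2019 + 101 days = July 3, 2019.
Tolling adds 15 days: July 3, 2019 + 15 days = July 18, 2019.
July 18, 2019 is a Thursday and not a state holiday, so no extension applies.

July 18, 2019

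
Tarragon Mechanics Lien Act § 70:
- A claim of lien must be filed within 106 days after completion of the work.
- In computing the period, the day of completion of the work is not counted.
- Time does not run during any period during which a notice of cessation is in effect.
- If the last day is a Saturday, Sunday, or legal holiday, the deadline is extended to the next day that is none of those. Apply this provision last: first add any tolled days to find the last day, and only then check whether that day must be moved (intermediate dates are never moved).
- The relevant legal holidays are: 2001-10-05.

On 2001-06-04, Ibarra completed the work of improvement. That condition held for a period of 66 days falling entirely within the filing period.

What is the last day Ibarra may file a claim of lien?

November 23, 2001

106 days after 2001-06-04 is September 18, 2001.
Tolling adds 66 days: September 18, 2001 + 66 days = November 23, 2001.
November 23, 2001 is a Friday and not a legal holiday, so no extension applies.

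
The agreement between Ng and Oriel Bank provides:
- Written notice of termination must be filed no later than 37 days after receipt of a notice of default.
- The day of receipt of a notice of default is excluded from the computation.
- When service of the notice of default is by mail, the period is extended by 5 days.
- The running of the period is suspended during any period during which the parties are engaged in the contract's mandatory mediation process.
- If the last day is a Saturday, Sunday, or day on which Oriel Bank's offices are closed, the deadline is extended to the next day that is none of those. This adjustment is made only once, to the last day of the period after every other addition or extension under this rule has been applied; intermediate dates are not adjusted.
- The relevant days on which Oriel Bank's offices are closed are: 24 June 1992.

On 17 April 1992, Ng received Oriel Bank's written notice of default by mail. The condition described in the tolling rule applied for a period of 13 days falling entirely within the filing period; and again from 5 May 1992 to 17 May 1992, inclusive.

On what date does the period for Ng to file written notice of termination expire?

37 days after 17 April 1992 is May 24, 1992.
Service was by mail, adding 5 days: May 24, 1992 + 5 days = May 29, 1992.
Tolling adds 13 days: May 29, 1992 + 13 days = June 11, 1992.
From May 5, 1992 through May 17, 1992 inclusive is 13 days; tolling adds 13 days: June 11, 1992 + 13 days = June 24, 1992.
June 24, 1992 is a listed holiday. The next qualifying day is June 25, 1992.

June 25, 1992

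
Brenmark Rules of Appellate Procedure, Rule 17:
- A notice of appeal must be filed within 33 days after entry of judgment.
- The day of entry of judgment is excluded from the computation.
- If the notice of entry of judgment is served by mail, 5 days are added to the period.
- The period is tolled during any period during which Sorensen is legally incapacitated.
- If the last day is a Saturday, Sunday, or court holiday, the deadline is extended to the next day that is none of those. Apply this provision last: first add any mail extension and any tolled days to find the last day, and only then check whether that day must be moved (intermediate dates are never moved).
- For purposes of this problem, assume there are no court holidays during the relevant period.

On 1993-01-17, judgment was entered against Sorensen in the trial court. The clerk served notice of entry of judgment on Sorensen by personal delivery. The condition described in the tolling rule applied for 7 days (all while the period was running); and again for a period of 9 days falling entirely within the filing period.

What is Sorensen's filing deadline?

33 days after 1993-01-17 is February 19, 1993.
Service was not by mail, so no mail extension applies.
Tolling adds 7 days: February 19, 1993 + 7 days = February 26, 1993.
Tolling adds 9 days: February 26, 1993 + 9 days = March 7, 1993.
March 7, 1993 is Sunday. The next qualifying day is March 8, 1993.

March 8, 1993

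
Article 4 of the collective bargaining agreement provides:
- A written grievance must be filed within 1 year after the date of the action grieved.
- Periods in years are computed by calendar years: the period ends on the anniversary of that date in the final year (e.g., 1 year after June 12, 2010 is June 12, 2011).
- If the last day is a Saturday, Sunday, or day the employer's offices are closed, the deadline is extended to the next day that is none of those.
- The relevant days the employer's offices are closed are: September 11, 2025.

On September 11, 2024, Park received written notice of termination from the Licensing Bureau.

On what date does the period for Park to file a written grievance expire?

1 year after September 11, 2024 is September 11, 2025.
September 11, 2025 is a listed holiday. The next qualifying day is September 12, 2025.

September 12, 2025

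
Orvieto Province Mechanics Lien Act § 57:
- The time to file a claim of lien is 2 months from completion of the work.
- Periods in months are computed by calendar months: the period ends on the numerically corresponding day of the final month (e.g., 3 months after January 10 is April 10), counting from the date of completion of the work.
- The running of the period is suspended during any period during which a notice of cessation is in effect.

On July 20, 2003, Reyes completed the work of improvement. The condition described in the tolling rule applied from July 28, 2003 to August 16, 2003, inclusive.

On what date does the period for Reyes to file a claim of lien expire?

October 10, 2003

2 months after July 20, 2003 is September 20, 2003.
From July 28, 2003 through August 16, 2003 inclusive is 20 days; tolling adds 20 days: September 20, 2003 + 20 days = October 10, 2003.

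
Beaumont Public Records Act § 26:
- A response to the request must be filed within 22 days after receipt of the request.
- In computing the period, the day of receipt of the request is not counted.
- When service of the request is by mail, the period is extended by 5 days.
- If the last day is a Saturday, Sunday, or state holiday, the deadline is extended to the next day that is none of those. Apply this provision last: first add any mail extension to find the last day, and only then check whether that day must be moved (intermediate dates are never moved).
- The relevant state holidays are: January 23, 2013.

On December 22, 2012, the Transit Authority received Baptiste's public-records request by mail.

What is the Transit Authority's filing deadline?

22 days after December 22, 2012 is January 13, 2013.
Service was by mail, adding 5 days: January 13, 2013 + 5 days = January 18, 2013.
January 18, 2013 is a Friday and not a state holiday, so no extension applies.

January 18, 2013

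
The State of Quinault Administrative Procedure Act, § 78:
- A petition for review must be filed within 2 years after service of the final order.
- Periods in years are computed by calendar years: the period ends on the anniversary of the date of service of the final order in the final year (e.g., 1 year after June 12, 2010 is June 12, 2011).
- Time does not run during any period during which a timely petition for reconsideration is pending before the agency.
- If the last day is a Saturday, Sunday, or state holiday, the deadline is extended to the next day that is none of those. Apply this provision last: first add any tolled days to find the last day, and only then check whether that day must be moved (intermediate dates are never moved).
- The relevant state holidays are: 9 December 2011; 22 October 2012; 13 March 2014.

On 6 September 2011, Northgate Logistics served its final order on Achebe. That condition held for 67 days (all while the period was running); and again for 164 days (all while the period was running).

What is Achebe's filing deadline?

2 years after 6 September 2011 is September 6, 2013.
Tolling adds 67 days: September 6, 2013 + 67 days = November 12, 2013.
Tolling adds 164 days: November 12, 2013 + 164 days = April 25, 2014.
April 25, 2014 is a Friday and not a state holiday, so no extension applies.

April 25, 2014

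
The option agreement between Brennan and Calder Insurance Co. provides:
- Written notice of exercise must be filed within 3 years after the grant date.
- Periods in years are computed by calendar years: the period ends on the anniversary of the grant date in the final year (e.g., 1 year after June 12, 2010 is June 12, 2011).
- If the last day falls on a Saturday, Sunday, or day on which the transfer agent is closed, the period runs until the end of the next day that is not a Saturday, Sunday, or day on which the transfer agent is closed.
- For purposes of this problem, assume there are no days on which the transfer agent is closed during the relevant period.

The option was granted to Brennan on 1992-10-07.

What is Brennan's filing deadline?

3 years after 1992-10-07 is October 7, 1995.
October 7, 1995 is Saturday; October 8, 1995 is Sunday. The next qualifying day is October 9, 1995.

October 9, 1995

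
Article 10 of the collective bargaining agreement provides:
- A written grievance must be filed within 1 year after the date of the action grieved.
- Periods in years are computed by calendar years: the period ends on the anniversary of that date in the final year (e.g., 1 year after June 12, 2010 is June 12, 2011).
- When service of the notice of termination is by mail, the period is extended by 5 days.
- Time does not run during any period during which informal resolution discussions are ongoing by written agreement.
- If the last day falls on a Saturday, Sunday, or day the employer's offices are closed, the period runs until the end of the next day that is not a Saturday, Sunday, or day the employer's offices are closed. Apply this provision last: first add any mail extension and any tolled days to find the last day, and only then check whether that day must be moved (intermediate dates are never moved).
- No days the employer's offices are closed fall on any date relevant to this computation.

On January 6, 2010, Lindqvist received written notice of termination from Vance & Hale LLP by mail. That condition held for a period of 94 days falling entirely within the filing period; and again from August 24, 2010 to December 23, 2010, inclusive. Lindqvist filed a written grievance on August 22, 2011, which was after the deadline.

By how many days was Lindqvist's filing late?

7 days

1 year after January 6, 2010 is January 6, 2011.
Service was by mail, adding 5 days: January 6, 2011 + 5 days = January 11, 2011.
Tolling adds 94 days: January 11, 2011 + 94 days = April 15, 2011.
From August 24, 2010 through December 23, 2010 inclusive is 122 days; tolling adds 122 days: April 15, 2011 + 122 days = August 15, 2011.
August 15, 2011 is a Monday and not a day the employer's offices are closed, so no extension applies.
The deadline is August 15, 2011; from August 15, 2011 to August 22, 2011 is 7 days.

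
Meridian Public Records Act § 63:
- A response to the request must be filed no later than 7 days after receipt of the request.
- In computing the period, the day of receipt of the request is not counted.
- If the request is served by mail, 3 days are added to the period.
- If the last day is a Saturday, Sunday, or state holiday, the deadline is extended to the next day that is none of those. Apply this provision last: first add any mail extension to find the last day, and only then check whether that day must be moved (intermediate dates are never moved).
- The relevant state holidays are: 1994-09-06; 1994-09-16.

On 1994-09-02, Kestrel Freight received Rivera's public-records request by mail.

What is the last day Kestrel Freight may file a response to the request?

September 12, 1994

7 days after 1994-09-02 is September 9, 1994.
Service was by mail, adding 3 days: September 9, 1994 + 3 days = September 12, 1994.
September 12, 1994 is a Monday and not a state holiday, so no extension applies.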